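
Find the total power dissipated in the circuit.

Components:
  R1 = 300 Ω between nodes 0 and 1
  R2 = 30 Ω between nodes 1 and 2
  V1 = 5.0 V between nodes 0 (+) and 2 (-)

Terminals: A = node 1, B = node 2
Nodal analysis, taking node 2 as the 0 V reference.
Source V1 fixes V_0 = 5 V.
KCL at each unknown node (sum of currents leaving = 0; resistances in Ω):
  Node 1: (V_1 - 5)/300 + (V_1 - 0)/30 = 0
Collecting terms: 0.03667 × V_1 = 0.01667  =>  V_1 = 0.4545 V
Power in each resistor, P = (ΔV)²/R:
  P_R1 = (5 - 0.4545)²/300 = 0.06887 W
  P_R2 = (0.4545 - 0)²/30 = 0.006887 W
P_total = P_R1 + P_R2 = 0.07576 W

Final answer: 0.07576 W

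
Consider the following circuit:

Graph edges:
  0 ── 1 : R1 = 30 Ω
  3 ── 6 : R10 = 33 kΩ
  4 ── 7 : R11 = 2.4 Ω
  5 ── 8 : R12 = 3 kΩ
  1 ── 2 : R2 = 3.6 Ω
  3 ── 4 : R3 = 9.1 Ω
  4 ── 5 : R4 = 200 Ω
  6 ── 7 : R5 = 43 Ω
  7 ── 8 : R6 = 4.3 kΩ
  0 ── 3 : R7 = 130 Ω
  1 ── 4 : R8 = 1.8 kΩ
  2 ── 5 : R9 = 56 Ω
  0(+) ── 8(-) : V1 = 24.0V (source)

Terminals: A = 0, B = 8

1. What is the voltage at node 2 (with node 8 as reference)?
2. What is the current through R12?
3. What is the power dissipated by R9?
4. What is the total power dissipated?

Nodal analysis, taking node 8 as the 0 V reference.
Source V1 fixes V_0 = 24 V.
KCL at each unknown node (sum of currents leaving = 0; resistances in Ω):
  Node 1: (V_1 - 24)/30 + (V_1 - V_2)/3.6 + (V_1 - V_4)/1800 = 0
  Node 2: (V_2 - V_1)/3.6 + (V_2 - V_5)/56 = 0
  Node 3: (V_3 - V_4)/9.1 + (V_3 - 24)/130 + (V_3 - V_6)/33000 = 0
  Node 4: (V_4 - V_3)/9.1 + (V_4 - V_5)/200 + (V_4 - V_1)/1800 + (V_4 - V_7)/2.4 = 0
  Node 5: (V_5 - V_4)/200 + (V_5 - V_2)/56 + (V_5 - 0)/3000 = 0
  Node 6: (V_6 - V_7)/43 + (V_6 - V_3)/33000 = 0
  Node 7: (V_7 - V_6)/43 + (V_7 - 0)/4300 + (V_7 - V_4)/2.4 = 0
Collecting terms (coefficients in siemens):
  0.3117·V_1 - 0.2778·V_2 - 0.0005556·V_4 = 0.8
  0.2956·V_2 - 0.2778·V_1 - 0.01786·V_5 = 0
  0.1176·V_3 - 0.1099·V_4 - 0.0000303·V_6 = 0.1846
  0.5321·V_4 - 0.0005556·V_1 - 0.1099·V_3 - 0.005·V_5 - 0.4167·V_7 = 0
  0.02319·V_5 - 0.01786·V_2 - 0.005·V_4 = 0
  0.02329·V_6 - 0.0000303·V_3 - 0.02326·V_7 = 0
  0.4402·V_7 - 0.4167·V_4 - 0.02326·V_6 = 0
Solving these 7 simultaneous equations (Gaussian elimination) gives:
  V_1 = 23.76 V, V_2 = 23.73 V, V_3 = 23.33 V, V_4 = 23.29 V
  V_5 = 23.29 V, V_6 = 23.27 V, V_7 = 23.27 V
Part 1:
  Read off the nodal solution: V_2 = 23.73 V
Part 2:
  I_R12 = (V_5 - V_8)/R12 = (23.29 - 0)/3000 = 0.007765 A
  Magnitude: I_R12 = 0.007765 A
Part 3:
  I_R9 = (V_2 - V_5)/R9 = (23.73 - 23.29)/56 = 0.007795 A
  P_R9 = I_R9² × R9 = (0.007795)² × 56 = 0.003403 W
Part 4:
  Power in each resistor, P = (ΔV)²/R:
    P_R1 = (24 - 23.76)²/30 = 0.001947 W
    P_R2 = (23.76 - 23.73)²/3.6 = 0.0002187 W
    P_R3 = (23.33 - 23.29)²/9.1 = 0.0002385 W
    P_R4 = (23.29 - 23.29)²/200 = 0.0000001832 W
    P_R5 = (23.27 - 23.27)²/43 = 0.0000000001398 W
    P_R6 = (23.27 - 0)²/4300 = 0.126 W
    P_R7 = (24 - 23.33)²/130 = 0.003409 W
    P_R8 = (23.76 - 23.29)²/1800 = 0.000123 W
    P_R9 = (23.73 - 23.29)²/56 = 0.003403 W
    P_R10 = (23.33 - 23.27)²/33000 = 0.0000001073 W
    P_R11 = (23.29 - 23.27)²/2.4 = 0.00007027 W
    P_R12 = (23.29 - 0)²/3000 = 0.1809 W
  P_total = P_R1 + P_R2 + P_R3 + P_R4 + P_R5 + P_R6 + P_R7 + P_R8 + P_R9 + P_R10 + P_R11 + P_R12 = 0.3163 W

Final answers:
1. V_2 = 23.73 V
2. I_R12 = 0.007765 A
3. P_R9 = 0.003403 W
4. P_total = 0.3163 W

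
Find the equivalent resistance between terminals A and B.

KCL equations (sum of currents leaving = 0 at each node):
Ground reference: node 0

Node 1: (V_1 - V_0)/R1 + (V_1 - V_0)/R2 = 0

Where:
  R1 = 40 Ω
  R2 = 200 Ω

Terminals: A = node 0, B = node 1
Reduce the network between node 0 (A) and node 1 (B) by series/parallel combination:
  Rp1 = R1 ‖ R2 (parallel, both between nodes 0 and 1) = 1/(1/40 + 1/200) = 33.33 Ω
R_eq = 33.33 Ω

Final answer: 33.33 Ω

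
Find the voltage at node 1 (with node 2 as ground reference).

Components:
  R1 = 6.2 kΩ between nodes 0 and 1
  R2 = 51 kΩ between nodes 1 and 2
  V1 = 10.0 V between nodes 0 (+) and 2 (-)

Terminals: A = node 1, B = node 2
Nodal analysis, taking node 2 as the 0 V reference.
Source V1 fixes V_0 = 10 V.
KCL at each unknown node (sum of currents leaving = 0; resistances in Ω):
  Node 1: (V_1 - 10)/6200 + (V_1 - 0)/51000 = 0
Collecting terms: 0.0001809 × V_1 = 0.001613  =>  V_1 = 8.916 V
The requested potential is V_1 = 8.916 V.

Final answer: V_1 = 8.916 V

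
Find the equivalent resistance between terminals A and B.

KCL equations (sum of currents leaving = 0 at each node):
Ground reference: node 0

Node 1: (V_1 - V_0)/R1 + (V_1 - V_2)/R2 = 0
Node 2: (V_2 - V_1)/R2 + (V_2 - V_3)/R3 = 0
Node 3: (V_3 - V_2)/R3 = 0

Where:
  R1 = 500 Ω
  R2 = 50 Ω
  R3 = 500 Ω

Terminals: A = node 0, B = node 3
Reduce the network between node 0 (A) and node 3 (B) by series/parallel combination:
  Rs1 = R1 + R2 (series, joined only at node 1) = 500 + 50 = 550 Ω
  Rs2 = R3 + Rs1 (series, joined only at node 2) = 500 + 550 = 1050 Ω
R_eq = 1.05 kΩ

Final answer: 1.05 kΩ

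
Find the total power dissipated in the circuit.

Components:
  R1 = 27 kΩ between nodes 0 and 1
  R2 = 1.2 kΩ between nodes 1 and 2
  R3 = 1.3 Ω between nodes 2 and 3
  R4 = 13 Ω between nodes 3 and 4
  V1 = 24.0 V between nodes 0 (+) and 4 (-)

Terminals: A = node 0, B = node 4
Nodal analysis, taking node 4 as the 0 V reference.
Source V1 fixes V_0 = 24 V.
KCL at each unknown node (sum of currents leaving = 0; resistances in Ω):
  Node 1: (V_1 - 24)/27000 + (V_1 - V_2)/1200 = 0
  Node 2: (V_2 - V_1)/1200 + (V_2 - V_3)/1.3 = 0
  Node 3: (V_3 - V_2)/1.3 + (V_3 - 0)/13 = 0
Collecting terms (coefficients in siemens):
  0.0008704·V_1 - 0.0008333·V_2 = 0.0008889
  0.7701·V_2 - 0.0008333·V_1 - 0.7692·V_3 = 0
  0.8462·V_3 - 0.7692·V_2 = 0
Solving these 3 simultaneous equations (Gaussian elimination) gives:
  V_1 = 1.033 V, V_2 = 0.01216 V, V_3 = 0.01106 V
Power in each resistor, P = (ΔV)²/R:
  P_R1 = (24 - 1.033)²/27000 = 0.01954 W
  P_R2 = (1.033 - 0.01216)²/1200 = 0.0008683 W
  P_R3 = (0.01216 - 0.01106)²/1.3 = 0.0000009406 W
  P_R4 = (0.01106 - 0)²/13 = 0.000009406 W
P_total = P_R1 + P_R2 + P_R3 + P_R4 = 0.02042 W

Final answer: 0.02042 W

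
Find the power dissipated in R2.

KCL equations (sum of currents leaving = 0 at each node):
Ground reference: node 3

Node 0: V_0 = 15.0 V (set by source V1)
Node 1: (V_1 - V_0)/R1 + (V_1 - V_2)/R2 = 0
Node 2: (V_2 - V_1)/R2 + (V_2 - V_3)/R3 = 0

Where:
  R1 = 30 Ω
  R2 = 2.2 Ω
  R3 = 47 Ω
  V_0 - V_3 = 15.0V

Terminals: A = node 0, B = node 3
Nodal analysis, taking node 3 as the 0 V reference.
Source V1 fixes V_0 = 15 V.
KCL at each unknown node (sum of currents leaving = 0; resistances in Ω):
  Node 1: (V_1 - 15)/30 + (V_1 - V_2)/2.2 = 0
  Node 2: (V_2 - V_1)/2.2 + (V_2 - 0)/47 = 0
Collecting terms (coefficients in siemens):
  0.4879·V_1 - 0.4545·V_2 = 0.5
  0.4758·V_2 - 0.4545·V_1 = 0
Determinant D = (0.4879)(0.4758) - (-0.4545)(-0.4545) = 0.02553
V_1 = [(0.5)(0.4758) - (-0.4545)(0)]/D = 9.318 V
V_2 = [(0.4879)(0) - (0.5)(-0.4545)]/D = 8.902 V
I_R2 = (V_1 - V_2)/R2 = (9.318 - 8.902)/2.2 = 0.1894 A
P_R2 = I_R2² × R2 = (0.1894)² × 2.2 = 0.07891 W

Final answer: 0.07891 W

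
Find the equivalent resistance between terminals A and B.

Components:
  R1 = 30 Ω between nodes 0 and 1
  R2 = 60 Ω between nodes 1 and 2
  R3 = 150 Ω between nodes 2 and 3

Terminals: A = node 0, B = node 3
Reduce the network between node 0 (A) and node 3 (B) by series/parallel combination:
  Rs1 = R1 + R2 (series, joined only at node 1) = 30 + 60 = 90 Ω
  Rs2 = R3 + Rs1 (series, joined only at node 2) = 150 + 90 = 240 Ω
R_eq = 240 Ω

Final answer: 240 Ω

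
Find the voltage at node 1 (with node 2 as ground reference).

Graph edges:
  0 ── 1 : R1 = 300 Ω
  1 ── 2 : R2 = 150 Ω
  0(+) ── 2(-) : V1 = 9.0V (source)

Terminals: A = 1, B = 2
Nodal analysis, taking node 2 as the 0 V reference.
Source V1 fixes V_0 = 9 V.
KCL at each unknown node (sum of currents leaving = 0; resistances in Ω):
  Node 1: (V_1 - 9)/300 + (V_1 - 0)/150 = 0
Collecting terms: 0.01 × V_1 = 0.03  =>  V_1 = 3 V
The requested potential is V_1 = 3 V.

Final answer: V_1 = 3 V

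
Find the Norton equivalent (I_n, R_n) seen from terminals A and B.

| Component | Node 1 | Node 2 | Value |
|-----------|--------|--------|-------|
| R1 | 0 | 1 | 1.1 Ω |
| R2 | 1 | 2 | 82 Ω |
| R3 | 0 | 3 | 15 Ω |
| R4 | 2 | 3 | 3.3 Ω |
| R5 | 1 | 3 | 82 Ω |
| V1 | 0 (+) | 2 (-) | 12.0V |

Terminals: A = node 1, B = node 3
Find the Thévenin equivalent first; then I_n = V_th/R_th and R_n = R_th.
Step 1 — V_th is the open-circuit voltage V_A - V_B (nothing connected across the terminals).
Nodal analysis, taking node 2 as the 0 V reference.
Source V1 fixes V_0 = 12 V.
KCL at each unknown node (sum of currents leaving = 0; resistances in Ω):
  Node 1: (V_1 - 12)/1.1 + (V_1 - 0)/82 + (V_1 - V_3)/82 = 0
  Node 3: (V_3 - 12)/15 + (V_3 - 0)/3.3 + (V_3 - V_1)/82 = 0
Collecting terms (coefficients in siemens):
  0.9335·V_1 - 0.0122·V_3 = 10.91
  0.3819·V_3 - 0.0122·V_1 = 0.8
Determinant D = (0.9335)(0.3819) - (-0.0122)(-0.0122) = 0.3563
V_1 = [(10.91)(0.3819) - (-0.0122)(0.8)]/D = 11.72 V
V_3 = [(0.9335)(0.8) - (10.91)(-0.0122)]/D = 2.469 V
V_th = V_1 - V_3 = 11.72 - 2.469 = 9.25 V
Step 2 — R_th: zero the source — replace V1 by a short circuit (node 2 merges into node 0) — and find the resistance seen between A (node 1) and B (node 3).
Reduce the network between node 1 (A) and node 3 (B) by series/parallel combination:
  Rp1 = R1 ‖ R2 (parallel, both between nodes 0 and 1) = 1/(1/1.1 + 1/82) = 1.085 Ω
  Rp2 = R3 ‖ R4 (parallel, both between nodes 0 and 3) = 1/(1/15 + 1/3.3) = 2.705 Ω
  Rs1 = Rp1 + Rp2 (series, joined only at node 0) = 1.085 + 2.705 = 3.79 Ω
  Rp3 = R5 ‖ Rs1 (parallel, both between nodes 1 and 3) = 1/(1/82 + 1/3.79) = 3.623 Ω
R_th = 3.623 Ω
I_n = V_th/R_th = 9.25/3.623 = 2.553 A, and R_n = R_th = 3.623 Ω

Final answer: I_n = 2.553 A, R_n = 3.623 Ω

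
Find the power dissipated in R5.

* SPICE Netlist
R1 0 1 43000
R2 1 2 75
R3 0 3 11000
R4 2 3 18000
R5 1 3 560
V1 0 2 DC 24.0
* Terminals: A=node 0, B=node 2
Nodal analysis, taking node 2 as the 0 V reference.
Source V1 fixes V_0 = 24 V.
KCL at each unknown node (sum of currents leaving = 0; resistances in Ω):
  Node 1: (V_1 - 24)/43000 + (V_1 - 0)/75 + (V_1 - V_3)/560 = 0
  Node 3: (V_3 - 24)/11000 + (V_3 - 0)/18000 + (V_3 - V_1)/560 = 0
Collecting terms (coefficients in siemens):
  0.01514·V_1 - 0.001786·V_3 = 0.0005581
  0.001932·V_3 - 0.001786·V_1 = 0.002182
Determinant D = (0.01514)(0.001932) - (-0.001786)(-0.001786) = 0.00002607
V_1 = [(0.0005581)(0.001932) - (-0.001786)(0.002182)]/D = 0.1908 V
V_3 = [(0.01514)(0.002182) - (0.0005581)(-0.001786)]/D = 1.306 V
I_R5 = (V_1 - V_3)/R5 = (0.1908 - 1.306)/560 = -0.001991 A
P_R5 = I_R5² × R5 = (-0.001991)² × 560 = 0.002219 W

Final answer: 0.002219 W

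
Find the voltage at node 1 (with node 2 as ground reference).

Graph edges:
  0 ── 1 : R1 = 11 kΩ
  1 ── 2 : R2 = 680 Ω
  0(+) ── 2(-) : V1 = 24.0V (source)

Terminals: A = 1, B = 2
Nodal analysis, taking node 2 as the 0 V reference.
Source V1 fixes V_0 = 24 V.
KCL at each unknown node (sum of currents leaving = 0; resistances in Ω):
  Node 1: (V_1 - 24)/11000 + (V_1 - 0)/680 = 0
Collecting terms: 0.001561 × V_1 = 0.002182  =>  V_1 = 1.397 V
The requested potential is V_1 = 1.397 V.

Final answer: V_1 = 1.397 V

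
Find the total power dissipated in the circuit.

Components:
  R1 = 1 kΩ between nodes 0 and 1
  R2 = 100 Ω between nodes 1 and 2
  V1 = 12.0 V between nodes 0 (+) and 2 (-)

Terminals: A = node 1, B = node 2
Nodal analysis, taking node 2 as the 0 V reference.
Source V1 fixes V_0 = 12 V.
KCL at each unknown node (sum of currents leaving = 0; resistances in Ω):
  Node 1: (V_1 - 12)/1000 + (V_1 - 0)/100 = 0
Collecting terms: 0.011 × V_1 = 0.012  =>  V_1 = 1.091 V
Power in each resistor, P = (ΔV)²/R:
  P_R1 = (12 - 1.091)²/1000 = 0.119 W
  P_R2 = (1.091 - 0)²/100 = 0.0119 W
P_total = P_R1 + P_R2 = 0.1309 W

Final answer: 0.1309 W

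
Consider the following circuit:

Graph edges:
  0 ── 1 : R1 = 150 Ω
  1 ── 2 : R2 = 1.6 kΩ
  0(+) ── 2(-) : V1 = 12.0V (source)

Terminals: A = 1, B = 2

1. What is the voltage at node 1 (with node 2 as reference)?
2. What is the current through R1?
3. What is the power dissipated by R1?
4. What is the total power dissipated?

Nodal analysis, taking node 2 as the 0 V reference.
Source V1 fixes V_0 = 12 V.
KCL at each unknown node (sum of currents leaving = 0; resistances in Ω):
  Node 1: (V_1 - 12)/150 + (V_1 - 0)/1600 = 0
Collecting terms: 0.007292 × V_1 = 0.08  =>  V_1 = 10.97 V
Part 1:
  Read off the nodal solution: V_1 = 10.97 V
Part 2:
  I_R1 = (V_0 - V_1)/R1 = (12 - 10.97)/150 = 0.006857 A
  Magnitude: I_R1 = 0.006857 A
Part 3:
  I_R1 = (V_0 - V_1)/R1 = (12 - 10.97)/150 = 0.006857 A
  P_R1 = I_R1² × R1 = (0.006857)² × 150 = 0.007053 W
Part 4:
  Power in each resistor, P = (ΔV)²/R:
    P_R1 = (12 - 10.97)²/150 = 0.007053 W
    P_R2 = (10.97 - 0)²/1600 = 0.07523 W
  P_total = P_R1 + P_R2 = 0.08229 W

Final answers:
1. V_1 = 10.97 V
2. I_R1 = 0.006857 A
3. P_R1 = 0.007053 W
4. P_total = 0.08229 W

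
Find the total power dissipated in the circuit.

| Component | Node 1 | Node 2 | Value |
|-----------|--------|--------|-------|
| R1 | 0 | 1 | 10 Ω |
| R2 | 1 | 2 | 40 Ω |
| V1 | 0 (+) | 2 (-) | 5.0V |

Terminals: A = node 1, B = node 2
Nodal analysis, taking node 2 as the 0 V reference.
Source V1 fixes V_0 = 5 V.
KCL at each unknown node (sum of currents leaving = 0; resistances in Ω):
  Node 1: (V_1 - 5)/10 + (V_1 - 0)/40 = 0
Collecting terms: 0.125 × V_1 = 0.5  =>  V_1 = 4 V
Power in each resistor, P = (ΔV)²/R:
  P_R1 = (5 - 4)²/10 = 0.1 W
  P_R2 = (4 - 0)²/40 = 0.4 W
P_total = P_R1 + P_R2 = 0.5 W

Final answer: 0.5 W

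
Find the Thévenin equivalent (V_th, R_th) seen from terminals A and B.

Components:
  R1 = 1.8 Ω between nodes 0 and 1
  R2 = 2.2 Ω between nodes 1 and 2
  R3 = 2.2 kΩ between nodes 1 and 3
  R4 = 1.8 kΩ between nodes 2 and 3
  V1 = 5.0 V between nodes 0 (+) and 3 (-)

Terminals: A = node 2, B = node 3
Step 1 — V_th is the open-circuit voltage V_A - V_B (nothing connected across the terminals).
Nodal analysis, taking node 3 as the 0 V reference.
Source V1 fixes V_0 = 5 V.
KCL at each unknown node (sum of currents leaving = 0; resistances in Ω):
  Node 1: (V_1 - 5)/1.8 + (V_1 - V_2)/2.2 + (V_1 - 0)/2200 = 0
  Node 2: (V_2 - V_1)/2.2 + (V_2 - 0)/1800 = 0
Collecting terms (coefficients in siemens):
  1.011·V_1 - 0.4545·V_2 = 2.778
  0.4551·V_2 - 0.4545·V_1 = 0
Determinant D = (1.011)(0.4551) - (-0.4545)(-0.4545) = 0.2533
V_1 = [(2.778)(0.4551) - (-0.4545)(0)]/D = 4.991 V
V_2 = [(1.011)(0) - (2.778)(-0.4545)]/D = 4.985 V
V_th = V_2 - V_3 = 4.985 - 0 = 4.985 V
Step 2 — R_th: zero the source — replace V1 by a short circuit (node 3 merges into node 0) — and find the resistance seen between A (node 2) and B (node 0).
Reduce the network between node 2 (A) and node 0 (B) by series/parallel combination:
  Rp1 = R1 ‖ R3 (parallel, both between nodes 0 and 1) = 1/(1/1.8 + 1/2200) = 1.799 Ω
  Rs1 = R2 + Rp1 (series, joined only at node 1) = 2.2 + 1.799 = 3.999 Ω
  Rp2 = R4 ‖ Rs1 (parallel, both between nodes 0 and 2) = 1/(1/1800 + 1/3.999) = 3.99 Ω
R_th = 3.99 Ω

Final answer: V_th = 4.985 V, R_th = 3.99 Ω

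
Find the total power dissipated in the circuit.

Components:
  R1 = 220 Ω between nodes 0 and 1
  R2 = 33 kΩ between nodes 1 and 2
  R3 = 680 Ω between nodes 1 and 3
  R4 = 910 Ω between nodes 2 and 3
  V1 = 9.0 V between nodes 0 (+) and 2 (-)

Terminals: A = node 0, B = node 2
Nodal analysis, taking node 2 as the 0 V reference.
Source V1 fixes V_0 = 9 V.
KCL at each unknown node (sum of currents leaving = 0; resistances in Ω):
  Node 1: (V_1 - 9)/220 + (V_1 - 0)/33000 + (V_1 - V_3)/680 = 0
  Node 3: (V_3 - V_1)/680 + (V_3 - 0)/910 = 0
Collecting terms (coefficients in siemens):
  0.006046·V_1 - 0.001471·V_3 = 0.04091
  0.002569·V_3 - 0.001471·V_1 = 0
Determinant D = (0.006046)(0.002569) - (-0.001471)(-0.001471) = 0.00001337
V_1 = [(0.04091)(0.002569) - (-0.001471)(0)]/D = 7.86 V
V_3 = [(0.006046)(0) - (0.04091)(-0.001471)]/D = 4.499 V
Power in each resistor, P = (ΔV)²/R:
  P_R1 = (9 - 7.86)²/220 = 0.005907 W
  P_R2 = (7.86 - 0)²/33000 = 0.001872 W
  P_R3 = (7.86 - 4.499)²/680 = 0.01662 W
  P_R4 = (0 - 4.499)²/910 = 0.02224 W
P_total = P_R1 + P_R2 + P_R3 + P_R4 = 0.04663 W

Final answer: 0.04663 W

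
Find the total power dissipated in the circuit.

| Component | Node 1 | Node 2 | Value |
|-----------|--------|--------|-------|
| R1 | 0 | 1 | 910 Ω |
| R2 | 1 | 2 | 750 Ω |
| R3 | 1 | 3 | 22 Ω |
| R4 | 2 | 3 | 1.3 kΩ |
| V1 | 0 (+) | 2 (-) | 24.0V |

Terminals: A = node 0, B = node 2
Nodal analysis, taking node 2 as the 0 V reference.
Source V1 fixes V_0 = 24 V.
KCL at each unknown node (sum of currents leaving = 0; resistances in Ω):
  Node 1: (V_1 - 24)/910 + (V_1 - 0)/750 + (V_1 - V_3)/22 = 0
  Node 3: (V_3 - V_1)/22 + (V_3 - 0)/1300 = 0
Collecting terms (coefficients in siemens):
  0.04789·V_1 - 0.04545·V_3 = 0.02637
  0.04622·V_3 - 0.04545·V_1 = 0
Determinant D = (0.04789)(0.04622) - (-0.04545)(-0.04545) = 0.0001474
V_1 = [(0.02637)(0.04622) - (-0.04545)(0)]/D = 8.271 V
V_3 = [(0.04789)(0) - (0.02637)(-0.04545)]/D = 8.133 V
Power in each resistor, P = (ΔV)²/R:
  P_R1 = (24 - 8.271)²/910 = 0.2719 W
  P_R2 = (8.271 - 0)²/750 = 0.09121 W
  P_R3 = (8.271 - 8.133)²/22 = 0.0008612 W
  P_R4 = (0 - 8.133)²/1300 = 0.05089 W
P_total = P_R1 + P_R2 + P_R3 + P_R4 = 0.4148 W

Final answer: 0.4148 W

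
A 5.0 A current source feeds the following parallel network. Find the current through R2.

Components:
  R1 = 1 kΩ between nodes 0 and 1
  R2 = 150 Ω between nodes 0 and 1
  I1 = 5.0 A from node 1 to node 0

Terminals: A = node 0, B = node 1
All resistors sit directly between nodes 0 and 1, so they are in parallel and share one voltage V; the full source current 5 A splits among them.
1/R_par = 1/1000 + 1/150 = 0.007667 S  =>  R_par = 130.4 Ω
V = I × R_par = 5 × 130.4 = 652.2 V
I_R2 = V/R2 = 652.2/150 = 4.348 A

Final answer: 4.348 A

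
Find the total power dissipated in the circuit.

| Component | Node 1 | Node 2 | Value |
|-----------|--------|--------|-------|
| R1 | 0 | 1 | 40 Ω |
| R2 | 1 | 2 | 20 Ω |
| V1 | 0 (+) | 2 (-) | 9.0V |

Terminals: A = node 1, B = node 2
Nodal analysis, taking node 2 as the 0 V reference.
Source V1 fixes V_0 = 9 V.
KCL at each unknown node (sum of currents leaving = 0; resistances in Ω):
  Node 1: (V_1 - 9)/40 + (V_1 - 0)/20 = 0
Collecting terms: 0.075 × V_1 = 0.225  =>  V_1 = 3 V
Power in each resistor, P = (ΔV)²/R:
  P_R1 = (9 - 3)²/40 = 0.9 W
  P_R2 = (3 - 0)²/20 = 0.45 W
P_total = P_R1 + P_R2 = 1.35 W

Final answer: 1.35 W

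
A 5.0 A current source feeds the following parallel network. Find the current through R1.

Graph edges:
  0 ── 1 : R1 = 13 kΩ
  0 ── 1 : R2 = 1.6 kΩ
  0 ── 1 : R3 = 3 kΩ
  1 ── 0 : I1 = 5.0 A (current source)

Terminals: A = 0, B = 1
All resistors sit directly between nodes 0 and 1, so they are in parallel and share one voltage V; the full source current 5 A splits among them.
1/R_par = 1/13000 + 1/1600 + 1/3000 = 0.001035 S  =>  R_par = 965.9 Ω
V = I × R_par = 5 × 965.9 = 4830 V
I_R1 = V/R1 = 4830/13000 = 0.3715 A

Final answer: 0.3715 A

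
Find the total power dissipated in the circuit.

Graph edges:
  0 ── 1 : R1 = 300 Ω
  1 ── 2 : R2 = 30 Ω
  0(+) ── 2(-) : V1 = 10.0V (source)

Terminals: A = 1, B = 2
Nodal analysis, taking node 2 as the 0 V reference.
Source V1 fixes V_0 = 10 V.
KCL at each unknown node (sum of currents leaving = 0; resistances in Ω):
  Node 1: (V_1 - 10)/300 + (V_1 - 0)/30 = 0
Collecting terms: 0.03667 × V_1 = 0.03333  =>  V_1 = 0.9091 V
Power in each resistor, P = (ΔV)²/R:
  P_R1 = (10 - 0.9091)²/300 = 0.2755 W
  P_R2 = (0.9091 - 0)²/30 = 0.02755 W
P_total = P_R1 + P_R2 = 0.303 W

Final answer: 0.303 W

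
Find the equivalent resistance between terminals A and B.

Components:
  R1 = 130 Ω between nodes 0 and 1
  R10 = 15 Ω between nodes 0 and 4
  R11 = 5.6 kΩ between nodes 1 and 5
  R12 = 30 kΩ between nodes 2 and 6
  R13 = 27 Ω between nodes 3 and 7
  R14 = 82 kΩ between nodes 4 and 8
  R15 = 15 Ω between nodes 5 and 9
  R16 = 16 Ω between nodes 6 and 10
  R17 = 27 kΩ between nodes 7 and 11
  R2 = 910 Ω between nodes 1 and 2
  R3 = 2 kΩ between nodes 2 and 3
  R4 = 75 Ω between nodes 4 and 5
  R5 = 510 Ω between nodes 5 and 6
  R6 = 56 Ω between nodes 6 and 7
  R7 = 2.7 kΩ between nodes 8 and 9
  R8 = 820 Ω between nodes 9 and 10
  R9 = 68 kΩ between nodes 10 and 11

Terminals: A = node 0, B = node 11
The network is not a plain series/parallel combination. Inject a 1 A test current into terminal A (node 0) and return it from terminal B (node 11); then R_eq = V_A / (1 A).
Nodal analysis, taking node 11 as the 0 V reference.
Current source I_test pushes 1 A into node 0 and draws it out of node 11.
KCL at each unknown node (sum of currents leaving = 0; resistances in Ω):
  Node 0: (V_0 - V_1)/130 + (V_0 - V_4)/15 - 1 = 0
  Node 1: (V_1 - V_0)/130 + (V_1 - V_2)/910 + (V_1 - V_5)/5600 = 0
  Node 2: (V_2 - V_1)/910 + (V_2 - V_3)/2000 + (V_2 - V_6)/30000 = 0
  Node 3: (V_3 - V_2)/2000 + (V_3 - V_7)/27 = 0
  Node 4: (V_4 - V_0)/15 + (V_4 - V_5)/75 + (V_4 - V_8)/82000 = 0
  Node 5: (V_5 - V_1)/5600 + (V_5 - V_4)/75 + (V_5 - V_6)/510 + (V_5 - V_9)/15 = 0
  Node 6: (V_6 - V_2)/30000 + (V_6 - V_5)/510 + (V_6 - V_7)/56 + (V_6 - V_10)/16 = 0
  Node 7: (V_7 - V_3)/27 + (V_7 - V_6)/56 + (V_7 - 0)/27000 = 0
  Node 8: (V_8 - V_4)/82000 + (V_8 - V_9)/2700 = 0
  Node 9: (V_9 - V_5)/15 + (V_9 - V_8)/2700 + (V_9 - V_10)/820 = 0
  Node 10: (V_10 - V_6)/16 + (V_10 - V_9)/820 + (V_10 - 0)/68000 = 0
Collecting terms (coefficients in siemens):
  0.07436·V_0 - 0.007692·V_1 - 0.06667·V_4 = 1
  0.00897·V_1 - 0.007692·V_0 - 0.001099·V_2 - 0.0001786·V_5 = 0
  0.001632·V_2 - 0.001099·V_1 - 0.0005·V_3 - 0.00003333·V_6 = 0
  0.03754·V_3 - 0.0005·V_2 - 0.03704·V_7 = 0
  0.08001·V_4 - 0.06667·V_0 - 0.01333·V_5 - 0.0000122·V_8 = 0
  0.08214·V_5 - 0.0001786·V_1 - 0.01333·V_4 - 0.001961·V_6 - 0.06667·V_9 = 0
  0.08235·V_6 - 0.00003333·V_2 - 0.001961·V_5 - 0.01786·V_7 - 0.0625·V_10 = 0
  0.05493·V_7 - 0.03704·V_3 - 0.01786·V_6 = 0
  0.0003826·V_8 - 0.0000122·V_4 - 0.0003704·V_9 = 0
  0.06826·V_9 - 0.06667·V_5 - 0.0003704·V_8 - 0.00122·V_10 = 0
  0.06373·V_10 - 0.0625·V_6 - 0.00122·V_9 = 0
Solving these 11 simultaneous equations (Gaussian elimination) gives:
  V_0 = 19700 V, V_1 = 19680 V, V_2 = 19570 V, V_3 = 19320 V
  V_4 = 19690 V, V_5 = 19630 V, V_6 = 19350 V, V_7 = 19320 V
  V_8 = 19620 V, V_9 = 19620 V, V_10 = 19350 V
R_eq = V_0 / 1 A = 19700 Ω = 19.7 kΩ

Final answer: 19.7 kΩ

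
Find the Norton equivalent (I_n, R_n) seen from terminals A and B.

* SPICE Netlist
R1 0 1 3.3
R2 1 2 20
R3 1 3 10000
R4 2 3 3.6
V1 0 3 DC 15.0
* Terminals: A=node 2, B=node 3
Find the Thévenin equivalent first; then I_n = V_th/R_th and R_n = R_th.
Step 1 — V_th is the open-circuit voltage V_A - V_B (nothing connected across the terminals).
Nodal analysis, taking node 3 as the 0 V reference.
Source V1 fixes V_0 = 15 V.
KCL at each unknown node (sum of currents leaving = 0; resistances in Ω):
  Node 1: (V_1 - 15)/3.3 + (V_1 - V_2)/20 + (V_1 - 0)/10000 = 0
  Node 2: (V_2 - V_1)/20 + (V_2 - 0)/3.6 = 0
Collecting terms (coefficients in siemens):
  0.3531·V_1 - 0.05·V_2 = 4.545
  0.3278·V_2 - 0.05·V_1 = 0
Determinant D = (0.3531)(0.3278) - (-0.05)(-0.05) = 0.1132
V_1 = [(4.545)(0.3278) - (-0.05)(0)]/D = 13.16 V
V_2 = [(0.3531)(0) - (4.545)(-0.05)]/D = 2.007 V
V_th = V_2 - V_3 = 2.007 - 0 = 2.007 V
Step 2 — R_th: zero the source — replace V1 by a short circuit (node 3 merges into node 0) — and find the resistance seen between A (node 2) and B (node 0).
Reduce the network between node 2 (A) and node 0 (B) by series/parallel combination:
  Rp1 = R1 ‖ R3 (parallel, both between nodes 0 and 1) = 1/(1/3.3 + 1/10000) = 3.299 Ω
  Rs1 = R2 + Rp1 (series, joined only at node 1) = 20 + 3.299 = 23.3 Ω
  Rp2 = R4 ‖ Rs1 (parallel, both between nodes 0 and 2) = 1/(1/3.6 + 1/23.3) = 3.118 Ω
R_th = 3.118 Ω
I_n = V_th/R_th = 2.007/3.118 = 0.6436 A, and R_n = R_th = 3.118 Ω

Final answer: I_n = 0.6436 A, R_n = 3.118 Ω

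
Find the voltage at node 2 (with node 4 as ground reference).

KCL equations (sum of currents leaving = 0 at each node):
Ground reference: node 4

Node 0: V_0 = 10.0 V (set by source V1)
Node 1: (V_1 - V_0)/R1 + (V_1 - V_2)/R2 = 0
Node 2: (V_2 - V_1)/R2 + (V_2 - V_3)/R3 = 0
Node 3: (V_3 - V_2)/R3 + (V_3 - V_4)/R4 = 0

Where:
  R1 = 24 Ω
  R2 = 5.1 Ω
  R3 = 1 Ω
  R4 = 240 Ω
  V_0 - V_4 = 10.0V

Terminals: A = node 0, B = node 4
Nodal analysis, taking node 4 as the 0 V reference.
Source V1 fixes V_0 = 10 V.
KCL at each unknown node (sum of currents leaving = 0; resistances in Ω):
  Node 1: (V_1 - 10)/24 + (V_1 - V_2)/5.1 = 0
  Node 2: (V_2 - V_1)/5.1 + (V_2 - V_3)/1 = 0
  Node 3: (V_3 - V_2)/1 + (V_3 - 0)/240 = 0
Collecting terms (coefficients in siemens):
  0.2377·V_1 - 0.1961·V_2 = 0.4167
  1.196·V_2 - 0.1961·V_1 - 1·V_3 = 0
  1.004·V_3 - 1·V_2 = 0
Solving these 3 simultaneous equations (Gaussian elimination) gives:
  V_1 = 9.111 V, V_2 = 8.923 V, V_3 = 8.886 V
The requested potential is V_2 = 8.923 V.

Final answer: V_2 = 8.923 V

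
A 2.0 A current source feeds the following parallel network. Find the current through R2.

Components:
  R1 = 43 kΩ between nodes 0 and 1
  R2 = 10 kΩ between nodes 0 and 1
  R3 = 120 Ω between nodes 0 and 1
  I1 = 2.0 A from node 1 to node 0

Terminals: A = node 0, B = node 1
All resistors sit directly between nodes 0 and 1, so they are in parallel and share one voltage V; the full source current 2 A splits among them.
1/R_par = 1/43000 + 1/10000 + 1/120 = 0.008457 S  =>  R_par = 118.3 Ω
V = I × R_par = 2 × 118.3 = 236.5 V
I_R2 = V/R2 = 236.5/10000 = 0.02365 A

Final answer: 0.02365 A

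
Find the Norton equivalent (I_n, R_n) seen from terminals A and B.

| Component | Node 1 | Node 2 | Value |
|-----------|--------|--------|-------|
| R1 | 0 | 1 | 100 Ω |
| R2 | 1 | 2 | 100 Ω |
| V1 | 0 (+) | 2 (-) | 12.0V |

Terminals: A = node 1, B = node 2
Find the Thévenin equivalent first; then I_n = V_th/R_th and R_n = R_th.
Step 1 — V_th is the open-circuit voltage V_A - V_B (nothing connected across the terminals).
Nodal analysis, taking node 2 as the 0 V reference.
Source V1 fixes V_0 = 12 V.
KCL at each unknown node (sum of currents leaving = 0; resistances in Ω):
  Node 1: (V_1 - 12)/100 + (V_1 - 0)/100 = 0
Collecting terms: 0.02 × V_1 = 0.12  =>  V_1 = 6 V
V_th = V_1 - V_2 = 6 - 0 = 6 V
Step 2 — R_th: zero the source — replace V1 by a short circuit (node 2 merges into node 0) — and find the resistance seen between A (node 1) and B (node 0).
Reduce the network between node 1 (A) and node 0 (B) by series/parallel combination:
  Rp1 = R1 ‖ R2 (parallel, both between nodes 0 and 1) = 1/(1/100 + 1/100) = 50 Ω
R_th = 50 Ω
I_n = V_th/R_th = 6/50 = 0.12 A, and R_n = R_th = 50 Ω

Final answer: I_n = 0.12 A, R_n = 50 Ω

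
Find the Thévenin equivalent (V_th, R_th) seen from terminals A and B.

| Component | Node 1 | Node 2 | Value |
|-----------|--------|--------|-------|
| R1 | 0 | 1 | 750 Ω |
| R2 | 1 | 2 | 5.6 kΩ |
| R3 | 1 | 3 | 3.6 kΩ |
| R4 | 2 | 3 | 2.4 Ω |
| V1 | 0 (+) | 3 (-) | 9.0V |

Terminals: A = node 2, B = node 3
Step 1 — V_th is the open-circuit voltage V_A - V_B (nothing connected across the terminals).
Nodal analysis, taking node 3 as the 0 V reference.
Source V1 fixes V_0 = 9 V.
KCL at each unknown node (sum of currents leaving = 0; resistances in Ω):
  Node 1: (V_1 - 9)/750 + (V_1 - V_2)/5600 + (V_1 - 0)/3600 = 0
  Node 2: (V_2 - V_1)/5600 + (V_2 - 0)/2.4 = 0
Collecting terms (coefficients in siemens):
  0.00179·V_1 - 0.0001786·V_2 = 0.012
  0.4168·V_2 - 0.0001786·V_1 = 0
Determinant D = (0.00179)(0.4168) - (-0.0001786)(-0.0001786) = 0.000746
V_1 = [(0.012)(0.4168) - (-0.0001786)(0)]/D = 6.705 V
V_2 = [(0.00179)(0) - (0.012)(-0.0001786)]/D = 0.002873 V
V_th = V_2 - V_3 = 0.002873 - 0 = 0.002873 V
Step 2 — R_th: zero the source — replace V1 by a short circuit (node 3 merges into node 0) — and find the resistance seen between A (node 2) and B (node 0).
Reduce the network between node 2 (A) and node 0 (B) by series/parallel combination:
  Rp1 = R1 ‖ R3 (parallel, both between nodes 0 and 1) = 1/(1/750 + 1/3600) = 620.7 Ω
  Rs1 = R2 + Rp1 (series, joined only at node 1) = 5600 + 620.7 = 6221 Ω
  Rp2 = R4 ‖ Rs1 (parallel, both between nodes 0 and 2) = 1/(1/2.4 + 1/6221) = 2.399 Ω
R_th = 2.399 Ω

Final answer: V_th = 0.002873 V, R_th = 2.399 Ω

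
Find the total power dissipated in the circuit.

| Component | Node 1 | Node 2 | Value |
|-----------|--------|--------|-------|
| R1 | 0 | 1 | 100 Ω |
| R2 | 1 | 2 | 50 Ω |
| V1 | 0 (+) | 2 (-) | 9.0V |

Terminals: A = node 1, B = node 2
Nodal analysis, taking node 2 as the 0 V reference.
Source V1 fixes V_0 = 9 V.
KCL at each unknown node (sum of currents leaving = 0; resistances in Ω):
  Node 1: (V_1 - 9)/100 + (V_1 - 0)/50 = 0
Collecting terms: 0.03 × V_1 = 0.09  =>  V_1 = 3 V
Power in each resistor, P = (ΔV)²/R:
  P_R1 = (9 - 3)²/100 = 0.36 W
  P_R2 = (3 - 0)²/50 = 0.18 W
P_total = P_R1 + P_R2 = 0.54 W

Final answer: 0.54 W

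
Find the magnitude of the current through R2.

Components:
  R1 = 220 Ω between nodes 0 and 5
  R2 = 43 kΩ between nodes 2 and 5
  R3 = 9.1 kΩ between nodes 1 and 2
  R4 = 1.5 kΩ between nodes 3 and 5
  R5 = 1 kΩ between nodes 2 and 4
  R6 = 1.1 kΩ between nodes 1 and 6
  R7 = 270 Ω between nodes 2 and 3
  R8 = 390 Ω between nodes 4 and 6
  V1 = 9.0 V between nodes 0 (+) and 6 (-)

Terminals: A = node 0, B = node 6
Nodal analysis, taking node 6 as the 0 V reference.
Source V1 fixes V_0 = 9 V.
KCL at each unknown node (sum of currents leaving = 0; resistances in Ω):
  Node 1: (V_1 - V_2)/9100 + (V_1 - 0)/1100 = 0
  Node 2: (V_2 - V_5)/43000 + (V_2 - V_1)/9100 + (V_2 - V_4)/1000 + (V_2 - V_3)/270 = 0
  Node 3: (V_3 - V_5)/1500 + (V_3 - V_2)/270 = 0
  Node 4: (V_4 - V_2)/1000 + (V_4 - 0)/390 = 0
  Node 5: (V_5 - 9)/220 + (V_5 - V_2)/43000 + (V_5 - V_3)/1500 = 0
Collecting terms (coefficients in siemens):
  0.001019·V_1 - 0.0001099·V_2 = 0
  0.004837·V_2 - 0.0001099·V_1 - 0.003704·V_3 - 0.001·V_4 - 0.00002326·V_5 = 0
  0.00437·V_3 - 0.003704·V_2 - 0.0006667·V_5 = 0
  0.003564·V_4 - 0.001·V_2 = 0
  0.005235·V_5 - 0.00002326·V_2 - 0.0006667·V_3 = 0.04091
Solving these 5 simultaneous equations (Gaussian elimination) gives:
  V_1 = 0.3777 V, V_2 = 3.503 V, V_3 = 4.245 V, V_4 = 0.9827 V
  V_5 = 8.37 V
I_R2 = (V_2 - V_5)/R2 = (3.503 - 8.37)/43000 = -0.0001132 A
|I_R2| = 0.0001132 A

Final answer: |I_R2| = 0.0001132 A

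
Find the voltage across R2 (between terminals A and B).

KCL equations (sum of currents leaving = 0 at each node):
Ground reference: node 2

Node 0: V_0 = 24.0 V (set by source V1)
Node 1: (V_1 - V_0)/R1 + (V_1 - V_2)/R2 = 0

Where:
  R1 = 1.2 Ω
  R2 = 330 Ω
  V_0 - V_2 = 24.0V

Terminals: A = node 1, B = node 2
R1 and R2 are in series across V1 (node 0 → node 1 → node 2), and the output A–B is taken across R2, so this is a voltage divider.
Series current: I = V1/(R1 + R2) = 24/(1.2 + 330) = 24/331.2 = 0.07246 A
V_R2 = I × R2 = V1 × R2/(R1 + R2) = 24 × 330/331.2 = 23.91 V

Final answer: 23.91 V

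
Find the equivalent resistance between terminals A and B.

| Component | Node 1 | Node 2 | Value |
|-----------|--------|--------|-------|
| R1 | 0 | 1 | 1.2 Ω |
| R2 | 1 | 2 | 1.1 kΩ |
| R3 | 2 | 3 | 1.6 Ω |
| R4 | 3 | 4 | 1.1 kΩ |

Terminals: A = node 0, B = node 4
Reduce the network between node 0 (A) and node 4 (B) by series/parallel combination:
  Rs1 = R1 + R2 (series, joined only at node 1) = 1.2 + 1100 = 1101 Ω
  Rs2 = R3 + Rs1 (series, joined only at node 2) = 1.6 + 1101 = 1103 Ω
  Rs3 = R4 + Rs2 (series, joined only at node 3) = 1100 + 1103 = 2203 Ω
R_eq = 2.203 kΩ

Final answer: 2.203 kΩ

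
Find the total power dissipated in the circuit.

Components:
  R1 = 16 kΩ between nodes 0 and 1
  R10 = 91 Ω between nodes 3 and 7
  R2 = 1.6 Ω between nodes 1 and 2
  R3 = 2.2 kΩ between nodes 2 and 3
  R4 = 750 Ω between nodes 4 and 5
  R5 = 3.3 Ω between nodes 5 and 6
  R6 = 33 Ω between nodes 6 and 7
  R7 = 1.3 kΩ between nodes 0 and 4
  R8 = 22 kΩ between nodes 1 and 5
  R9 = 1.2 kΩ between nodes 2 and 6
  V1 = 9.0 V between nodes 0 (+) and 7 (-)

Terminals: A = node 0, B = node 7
Nodal analysis, taking node 7 as the 0 V reference.
Source V1 fixes V_0 = 9 V.
KCL at each unknown node (sum of currents leaving = 0; resistances in Ω):
  Node 1: (V_1 - 9)/16000 + (V_1 - V_2)/1.6 + (V_1 - V_5)/22000 = 0
  Node 2: (V_2 - V_1)/1.6 + (V_2 - V_3)/2200 + (V_2 - V_6)/1200 = 0
  Node 3: (V_3 - V_2)/2200 + (V_3 - 0)/91 = 0
  Node 4: (V_4 - V_5)/750 + (V_4 - 9)/1300 = 0
  Node 5: (V_5 - V_4)/750 + (V_5 - V_6)/3.3 + (V_5 - V_1)/22000 = 0
  Node 6: (V_6 - V_5)/3.3 + (V_6 - 0)/33 + (V_6 - V_2)/1200 = 0
Collecting terms (coefficients in siemens):
  0.6251·V_1 - 0.625·V_2 - 0.00004545·V_5 = 0.0005625
  0.6263·V_2 - 0.625·V_1 - 0.0004545·V_3 - 0.0008333·V_6 = 0
  0.01144·V_3 - 0.0004545·V_2 = 0
  0.002103·V_4 - 0.001333·V_5 = 0.006923
  0.3044·V_5 - 0.00004545·V_1 - 0.001333·V_4 - 0.303·V_6 = 0
  0.3342·V_6 - 0.0008333·V_2 - 0.303·V_5 = 0
Solving these 6 simultaneous equations (Gaussian elimination) gives:
  V_1 = 0.5067 V, V_2 = 0.5059 V, V_3 = 0.02009 V, V_4 = 3.398 V
  V_5 = 0.1667 V, V_6 = 0.1524 V
Power in each resistor, P = (ΔV)²/R:
  P_R1 = (9 - 0.5067)²/16000 = 0.004508 W
  P_R2 = (0.5067 - 0.5059)²/1.6 = 0.000000425 W
  P_R3 = (0.5059 - 0.02009)²/2200 = 0.0001073 W
  P_R4 = (3.398 - 0.1667)²/750 = 0.01393 W
  P_R5 = (0.1667 - 0.1524)²/3.3 = 0.00006171 W
  P_R6 = (0.1524 - 0)²/33 = 0.000704 W
  P_R7 = (9 - 3.398)²/1300 = 0.02414 W
  P_R8 = (0.5067 - 0.1667)²/22000 = 0.000005255 W
  P_R9 = (0.5059 - 0.1524)²/1200 = 0.0001041 W
  P_R10 = (0.02009 - 0)²/91 = 0.000004437 W
P_total = P_R1 + P_R2 + P_R3 + P_R4 + P_R5 + P_R6 + P_R7 + P_R8 + P_R9 + P_R10 = 0.04356 W

Final answer: 0.04356 W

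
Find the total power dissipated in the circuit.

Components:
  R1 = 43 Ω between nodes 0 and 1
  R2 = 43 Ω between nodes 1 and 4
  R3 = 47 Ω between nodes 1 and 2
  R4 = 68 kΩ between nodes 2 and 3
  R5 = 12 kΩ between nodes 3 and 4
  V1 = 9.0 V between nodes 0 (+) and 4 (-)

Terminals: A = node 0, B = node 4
Nodal analysis, taking node 4 as the 0 V reference.
Source V1 fixes V_0 = 9 V.
KCL at each unknown node (sum of currents leaving = 0; resistances in Ω):
  Node 1: (V_1 - 9)/43 + (V_1 - 0)/43 + (V_1 - V_2)/47 = 0
  Node 2: (V_2 - V_1)/47 + (V_2 - V_3)/68000 = 0
  Node 3: (V_3 - V_2)/68000 + (V_3 - 0)/12000 = 0
Collecting terms (coefficients in siemens):
  0.06779·V_1 - 0.02128·V_2 = 0.2093
  0.02129·V_2 - 0.02128·V_1 - 0.00001471·V_3 = 0
  0.00009804·V_3 - 0.00001471·V_2 = 0
Solving these 3 simultaneous equations (Gaussian elimination) gives:
  V_1 = 4.499 V, V_2 = 4.496 V, V_3 = 0.6744 V
Power in each resistor, P = (ΔV)²/R:
  P_R1 = (9 - 4.499)²/43 = 0.4712 W
  P_R2 = (4.499 - 0)²/43 = 0.4707 W
  P_R3 = (4.499 - 4.496)²/47 = 0.0000001485 W
  P_R4 = (4.496 - 0.6744)²/68000 = 0.0002148 W
  P_R5 = (0.6744 - 0)²/12000 = 0.0000379 W
P_total = P_R1 + P_R2 + P_R3 + P_R4 + P_R5 = 0.9421 W

Final answer: 0.9421 W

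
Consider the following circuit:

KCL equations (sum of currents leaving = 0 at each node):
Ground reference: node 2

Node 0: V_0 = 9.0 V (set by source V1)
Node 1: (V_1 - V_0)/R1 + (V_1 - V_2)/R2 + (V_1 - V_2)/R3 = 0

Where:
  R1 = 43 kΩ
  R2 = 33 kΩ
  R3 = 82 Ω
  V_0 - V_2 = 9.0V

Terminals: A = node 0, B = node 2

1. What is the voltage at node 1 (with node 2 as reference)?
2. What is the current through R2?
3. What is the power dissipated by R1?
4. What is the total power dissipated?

Nodal analysis, taking node 2 as the 0 V reference.
Source V1 fixes V_0 = 9 V.
KCL at each unknown node (sum of currents leaving = 0; resistances in Ω):
  Node 1: (V_1 - 9)/43000 + (V_1 - 0)/33000 + (V_1 - 0)/82 = 0
Collecting terms: 0.01225 × V_1 = 0.0002093  =>  V_1 = 0.01709 V
Part 1:
  Read off the nodal solution: V_1 = 0.01709 V
Part 2:
  I_R2 = (V_1 - V_2)/R2 = (0.01709 - 0)/33000 = 0.0000005178 A
  Magnitude: I_R2 = 0.0000005178 A
Part 3:
  I_R1 = (V_0 - V_1)/R1 = (9 - 0.01709)/43000 = 0.0002089 A
  P_R1 = I_R1² × R1 = (0.0002089)² × 43000 = 0.001877 W
Part 4:
  Power in each resistor, P = (ΔV)²/R:
    P_R1 = (9 - 0.01709)²/43000 = 0.001877 W
    P_R2 = (0.01709 - 0)²/33000 = 0.000000008848 W
    P_R3 = (0.01709 - 0)²/82 = 0.000003561 W
  P_total = P_R1 + P_R2 + P_R3 = 0.00188 W

Final answers:
1. V_1 = 0.01709 V
2. I_R2 = 5.178e-07 A
3. P_R1 = 0.001877 W
4. P_total = 0.00188 W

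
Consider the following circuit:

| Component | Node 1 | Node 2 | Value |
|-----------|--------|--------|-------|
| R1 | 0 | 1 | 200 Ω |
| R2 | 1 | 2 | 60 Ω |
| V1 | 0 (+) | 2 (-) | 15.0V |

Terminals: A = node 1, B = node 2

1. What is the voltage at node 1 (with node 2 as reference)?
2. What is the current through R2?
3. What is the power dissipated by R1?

Nodal analysis, taking node 2 as the 0 V reference.
Source V1 fixes V_0 = 15 V.
KCL at each unknown node (sum of currents leaving = 0; resistances in Ω):
  Node 1: (V_1 - 15)/200 + (V_1 - 0)/60 = 0
Collecting terms: 0.02167 × V_1 = 0.075  =>  V_1 = 3.462 V
Part 1:
  Read off the nodal solution: V_1 = 3.462 V
Part 2:
  I_R2 = (V_1 - V_2)/R2 = (3.462 - 0)/60 = 0.05769 A
  Magnitude: I_R2 = 0.05769 A
Part 3:
  I_R1 = (V_0 - V_1)/R1 = (15 - 3.462)/200 = 0.05769 A
  P_R1 = I_R1² × R1 = (0.05769)² × 200 = 0.6657 W

Final answers:
1. V_1 = 3.462 V
2. I_R2 = 0.05769 A
3. P_R1 = 0.6657 W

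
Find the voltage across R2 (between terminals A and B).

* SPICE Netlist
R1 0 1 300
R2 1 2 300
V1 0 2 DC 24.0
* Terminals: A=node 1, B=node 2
R1 and R2 are in series across V1 (node 0 → node 1 → node 2), and the output A–B is taken across R2, so this is a voltage divider.
Series current: I = V1/(R1 + R2) = 24/(300 + 300) = 24/600 = 0.04 A
V_R2 = I × R2 = V1 × R2/(R1 + R2) = 24 × 300/600 = 12 V

Final answer: 12 V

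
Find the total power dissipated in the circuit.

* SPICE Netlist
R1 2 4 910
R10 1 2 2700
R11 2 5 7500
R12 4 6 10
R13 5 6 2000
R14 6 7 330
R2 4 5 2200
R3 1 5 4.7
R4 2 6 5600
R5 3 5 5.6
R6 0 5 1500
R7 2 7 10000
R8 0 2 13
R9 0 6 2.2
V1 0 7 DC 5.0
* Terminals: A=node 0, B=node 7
Nodal analysis, taking node 7 as the 0 V reference.
Source V1 fixes V_0 = 5 V.
KCL at each unknown node (sum of currents leaving = 0; resistances in Ω):
  Node 1: (V_1 - V_5)/4.7 + (V_1 - V_2)/2700 = 0
  Node 2: (V_2 - V_4)/910 + (V_2 - V_6)/5600 + (V_2 - 0)/10000 + (V_2 - 5)/13 + (V_2 - V_1)/2700 + (V_2 - V_5)/7500 = 0
  Node 3: (V_3 - V_5)/5.6 = 0
  Node 4: (V_4 - V_2)/910 + (V_4 - V_5)/2200 + (V_4 - V_6)/10 = 0
  Node 5: (V_5 - V_4)/2200 + (V_5 - V_1)/4.7 + (V_5 - V_3)/5.6 + (V_5 - 5)/1500 + (V_5 - V_2)/7500 + (V_5 - V_6)/2000 = 0
  Node 6: (V_6 - V_2)/5600 + (V_6 - 5)/2.2 + (V_6 - V_4)/10 + (V_6 - V_5)/2000 + (V_6 - 0)/330 = 0
Collecting terms (coefficients in siemens):
  0.2131·V_1 - 0.0003704·V_2 - 0.2128·V_5 = 0
  0.0788·V_2 - 0.0003704·V_1 - 0.001099·V_4 - 0.0001333·V_5 - 0.0001786·V_6 = 0.3846
  0.1786·V_3 - 0.1786·V_5 = 0
  0.1016·V_4 - 0.001099·V_2 - 0.0004545·V_5 - 0.1·V_6 = 0
  0.3931·V_5 - 0.2128·V_1 - 0.0001333·V_2 - 0.1786·V_3 - 0.0004545·V_4 - 0.0005·V_6 = 0.003333
  0.5583·V_6 - 0.0001786·V_2 - 0.1·V_4 - 0.0005·V_5 = 2.273
Solving these 6 simultaneous equations (Gaussian elimination) gives:
  V_1 = 4.984 V, V_2 = 4.993 V, V_3 = 4.984 V, V_4 = 4.967 V
  V_5 = 4.984 V, V_6 = 4.967 V
Power in each resistor, P = (ΔV)²/R:
  P_R1 = (4.993 - 4.967)²/910 = 0.0000007242 W
  P_R2 = (4.967 - 4.984)²/2200 = 0.0000001199 W
  P_R3 = (4.984 - 4.984)²/4.7 = 0.00000000005711 W
  P_R4 = (4.993 - 4.967)²/5600 = 0.000000121 W
  P_R5 = (4.984 - 4.984)²/5.6 = 0 W
  P_R6 = (5 - 4.984)²/1500 = 0.0000001795 W
  P_R7 = (4.993 - 0)²/10000 = 0.002493 W
  P_R8 = (5 - 4.993)²/13 = 0.000003747 W
  P_R9 = (5 - 4.967)²/2.2 = 0.0004952 W
  P_R10 = (4.984 - 4.993)²/2700 = 0.00000003281 W
  P_R11 = (4.993 - 4.984)²/7500 = 0.00000001185 W
  P_R12 = (4.967 - 4.967)²/10 = 0.00000001267 W
  P_R13 = (4.984 - 4.967)²/2000 = 0.0000001378 W
  P_R14 = (4.967 - 0)²/330 = 0.07476 W
P_total = P_R1 + P_R2 + P_R3 + P_R4 + P_R5 + P_R6 + P_R7 + P_R8 + P_R9 + P_R10 + P_R11 + P_R12 + P_R13 + P_R14 = 0.07775 W

Final answer: 0.07775 W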